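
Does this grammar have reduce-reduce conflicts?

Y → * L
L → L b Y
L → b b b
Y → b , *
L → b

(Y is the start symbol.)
A reduce-reduce conflict occurs when an LR(0) state has two complete items [A → α .] and [B → β .] — both call for a reduction, and with no lookahead the parser cannot choose between them.

Augment with Y' → Y and build the canonical LR(0) collection (I0 = CLOSURE({[Y' → . Y]}), then GOTO on every symbol after a dot until no new states appear). It has 12 states:
  I0: { [Y → . * L], [Y → . b , *], [Y' → . Y] }  — shift
  I1: { [L → . L b Y], [L → . b b b], [L → . b], [Y → * . L] }  — shift
  I2: { [Y' → Y .] }  — accept
  I3: { [Y → b . , *] }  — shift
  I4: { [Y → b , . *] }  — shift
  I5: { [Y → b , * .] }  — reduce
  I6: { [L → L . b Y], [Y → * L .] }  — shift, reduce
  I7: { [L → b . b b], [L → b .] }  — shift, reduce
  I8: { [L → b b . b] }  — shift
  I9: { [L → b b b .] }  — reduce
  I10: { [L → L b . Y], [Y → . * L], [Y → . b , *] }  — shift
  I11: { [L → L b Y .] }  — reduce

No state contains more than one complete item.

Answer: No reduce-reduce conflicts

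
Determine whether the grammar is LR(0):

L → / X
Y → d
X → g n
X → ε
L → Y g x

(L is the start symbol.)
A grammar is LR(0) if no state in the canonical LR(0) collection has:
  - both a shift item (dot before a terminal) and a complete item (shift-reduce conflict), or
  - two or more complete items (reduce-reduce conflict; the accept item [L' → L .] counts as a complete item here).

Augment with L' → L and build the canonical LR(0) collection (I0 = CLOSURE({[L' → . L]}), then GOTO on every symbol after a dot until no new states appear). It has 10 states:
  I0: { [L → . / X], [L → . Y g x], [L' → . L], [Y → . d] }  — shift
  I1: { [L → / . X], [X → . g n], [X → .] }  — shift, reduce
  I2: { [L' → L .] }  — accept
  I3: { [L → Y . g x] }  — shift
  I4: { [Y → d .] }  — reduce
  I5: { [L → Y g . x] }  — shift
  I6: { [L → Y g x .] }  — reduce
  I7: { [L → / X .] }  — reduce
  I8: { [X → g . n] }  — shift
  I9: { [X → g n .] }  — reduce

Conflict in state I1:
  Shift-reduce conflict between [X → .] and [X → . g n]
So the grammar is NOT LR(0).

Answer: No. Shift-reduce conflict between [X → .] and [X → . g n]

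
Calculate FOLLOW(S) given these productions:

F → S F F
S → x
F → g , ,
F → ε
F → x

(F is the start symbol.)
{ $, 'g', 'x' }

In F → S F F: S is followed by F F, add FIRST(F F) \ {ε} = { 'g', 'x' }
  F F is nullable, so also add FOLLOW(F)

The FOLLOW sets referred to above (computed the same way, to a fixed point):
  FOLLOW(F) = { $, 'g', 'x' }

Taking the union: FOLLOW(S) = { $, 'g', 'x' }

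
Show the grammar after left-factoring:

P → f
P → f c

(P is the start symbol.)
Left-factoring transforms A → αβ₁ | αβ₂ into A → αA' and A' → β₁ | β₂
(α is the longest common prefix among the alternatives). Repeat until
no nonterminal has two alternatives with a common prefix.

Round 1: P has alternatives sharing prefix 'f'. Introduce P': P → f P'
  Add: P' → ε
  Add: P' → c

No remaining common prefixes — done.

Resulting grammar:
P → f P'
P' → ε
P' → c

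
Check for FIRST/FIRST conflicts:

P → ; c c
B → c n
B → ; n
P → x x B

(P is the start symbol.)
No FIRST/FIRST conflicts.

A FIRST/FIRST conflict occurs when two productions N → α and N → β for the same non-terminal have FIRST(α) ∩ FIRST(β) ≠ ∅ (with ε ∈ FIRST of a nullable right-hand side, so two nullable alternatives also conflict).

Productions for P:
  P → ; c c: FIRST = { ';' }
  P → x x B: FIRST = { 'x' }
Productions for B:
  B → c n: FIRST = { 'c' }
  B → ; n: FIRST = { ';' }

All alternatives of each non-terminal have pairwise disjoint FIRST sets.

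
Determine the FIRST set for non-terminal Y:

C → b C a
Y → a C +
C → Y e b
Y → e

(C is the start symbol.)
To compute FIRST(Y), examine every production with Y on the left-hand side, reading each right-hand side left to right until a non-nullable symbol is reached.

From Y → a C +:
  - a is a terminal: add 'a' and stop
From Y → e:
  - e is a terminal: add 'e' and stop

Collecting: FIRST(Y) = { 'a', 'e' }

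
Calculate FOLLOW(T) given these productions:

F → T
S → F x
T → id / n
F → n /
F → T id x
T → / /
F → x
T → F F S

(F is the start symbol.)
To compute FOLLOW(T), find every occurrence of T on a right-hand side N → α T β: add FIRST(β) \ {ε}, and if β is empty or nullable also add FOLLOW(N). Iterate to a fixed point.

In F → T: T is at the end, add FOLLOW(F)
In F → T id x: T is followed by id x, add FIRST(id x) \ {ε} = { 'id' }

The FOLLOW sets referred to above (computed the same way, to a fixed point):
  FOLLOW(F) = { $, '/', 'id', 'n', 'x' }

Taking the union: FOLLOW(T) = { $, '/', 'id', 'n', 'x' }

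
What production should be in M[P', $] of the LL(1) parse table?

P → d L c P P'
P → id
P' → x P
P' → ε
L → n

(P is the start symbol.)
P' → ε

To find M[P', $], we find productions for P' where $ is in the predict set (PREDICT(N → α) = (FIRST(α) \ {ε}) ∪ (FOLLOW(N) if α ⇒* ε)).

Relevant sets:
  FOLLOW(P') = { $, 'x' }

P' → x P: PREDICT = { 'x' }
P' → ε: PREDICT = { $, 'x' }
  $ is in predict set, so this production goes in M[P', $]

M[P', $] = P' → ε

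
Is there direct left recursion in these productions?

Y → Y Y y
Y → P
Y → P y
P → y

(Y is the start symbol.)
Yes, Y is left-recursive

Direct left recursion occurs when N → N α for some non-terminal N (the right-hand side begins with the left-hand side itself).

Y → Y Y y: LEFT RECURSIVE (starts with Y)
Y → P: starts with P
Y → P y: starts with P
P → y: starts with y

The grammar has direct left recursion on: Y.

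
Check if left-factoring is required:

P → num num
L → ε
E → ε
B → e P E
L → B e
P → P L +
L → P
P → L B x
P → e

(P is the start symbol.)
No, left-factoring is not needed

Left-factoring is needed when two productions for the same non-terminal
share a common prefix on the right-hand side.

Productions for P:
  P → num num
  P → P L +
  P → L B x
  P → e
Productions for L:
  L → ε
  L → B e
  L → P

No common prefixes found.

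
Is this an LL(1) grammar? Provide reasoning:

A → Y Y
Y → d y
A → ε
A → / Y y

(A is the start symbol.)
Relevant sets:
  FIRST(Y) = { 'd' }
  FOLLOW(A) = { $ }

For A:
  PREDICT(A → Y Y) = { 'd' }
  PREDICT(A → ε) = { $ }
  PREDICT(A → '/' Y y) = { '/' }
Y has a single production, so nothing to check there.

All predict sets are disjoint. The grammar IS LL(1).

Answer: Yes, the grammar is LL(1).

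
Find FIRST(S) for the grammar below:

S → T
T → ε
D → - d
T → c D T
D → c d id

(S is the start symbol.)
To compute FIRST(S), examine every production with S on the left-hand side, reading each right-hand side left to right until a non-nullable symbol is reached.

FIRST sets of the other non-terminals involved (by the same procedure, iterated to a fixed point):
  FIRST(T) = { 'c', ε }

From S → T:
  - T is a non-terminal: add FIRST(T) \ {ε} = { 'c' }
    T is nullable and nothing follows, so the whole right-hand side can vanish: ε ∈ FIRST(S)

Collecting: FIRST(S) = { 'c', ε }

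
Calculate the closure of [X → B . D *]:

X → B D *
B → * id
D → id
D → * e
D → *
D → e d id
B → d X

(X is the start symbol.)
To compute CLOSURE, for each item [A → α.Bβ] where B is a non-terminal, add [B → .γ] for all productions B → γ; repeat for the newly added items until nothing changes.

Start with: [X → B . D *]
  [X → B . D *] has the dot before D: add [D → . id], [D → . * e], [D → . *], [D → . e d id]
No further items can be added.

CLOSURE = { [D → . * e], [D → . *], [D → . e d id], [D → . id], [X → B . D *] }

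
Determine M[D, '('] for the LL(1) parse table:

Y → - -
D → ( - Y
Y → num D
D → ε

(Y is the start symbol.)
To find M[D, '('], we find productions for D where '(' is in the predict set (PREDICT(N → α) = (FIRST(α) \ {ε}) ∪ (FOLLOW(N) if α ⇒* ε)).

Relevant sets:
  FOLLOW(D) = { $ }

D → ( - Y: PREDICT = { '(' }
  '(' is in predict set, so this production goes in M[D, '(']
D → ε: PREDICT = { $ }

M[D, '('] = D → ( - Y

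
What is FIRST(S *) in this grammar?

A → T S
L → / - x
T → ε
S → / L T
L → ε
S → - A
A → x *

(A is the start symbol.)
FIRST sets of the non-terminals involved (from the grammar, by fixed-point iteration):
  FIRST(S) = { '-', '/' }

To compute FIRST(S *), process the symbols left to right:
Symbol S is a non-terminal. Add FIRST(S) \ {ε} = { '-', '/' }
S is not nullable (ε ∉ FIRST(S)), so stop here.
FIRST(S *) = { '-', '/' }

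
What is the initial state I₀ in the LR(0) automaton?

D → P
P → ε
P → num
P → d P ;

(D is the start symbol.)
{ [D → . P], [D' → . D], [P → . d P ;], [P → . num], [P → .] }

First, augment the grammar with D' → D
I₀ = CLOSURE({ [D' → . D] }):
  [D' → . D] has the dot before D: add [D → . P]
  [D → . P] has the dot before P: add [P → .], [P → . num], [P → . d P ;]
No further items can be added.

I₀ = { [D → . P], [D' → . D], [P → . d P ;], [P → . num], [P → .] }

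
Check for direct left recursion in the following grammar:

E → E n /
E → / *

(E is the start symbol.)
Direct left recursion occurs when N → N α for some non-terminal N (the right-hand side begins with the left-hand side itself).

E → E n /: LEFT RECURSIVE (starts with E)
E → / *: starts with '/'

The grammar has direct left recursion on: E.

Answer: Yes, E is left-recursive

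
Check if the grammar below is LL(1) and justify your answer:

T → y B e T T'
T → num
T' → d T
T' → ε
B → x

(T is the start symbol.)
A grammar is LL(1) if for each non-terminal N with multiple productions, the predict sets of those productions are pairwise disjoint, where PREDICT(N → α) = (FIRST(α) \ {ε}) ∪ (FOLLOW(N) if α ⇒* ε).

Relevant sets:
  FOLLOW(T') = { $, 'd' }

For T:
  PREDICT(T → y B e T T') = { 'y' }
  PREDICT(T → num) = { 'num' }
For T':
  PREDICT(T' → d T) = { 'd' }
  PREDICT(T' → ε) = { $, 'd' }
B has a single production, so nothing to check there.

Conflict found: Predict set conflict for T': { 'd' }
The grammar is NOT LL(1).

Answer: No. Predict set conflict for T': { 'd' }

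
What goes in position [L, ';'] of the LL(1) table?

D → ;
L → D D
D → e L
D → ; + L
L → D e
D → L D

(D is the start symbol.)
L → D D, L → D e

To find M[L, ';'], we find productions for L where ';' is in the predict set (PREDICT(N → α) = (FIRST(α) \ {ε}) ∪ (FOLLOW(N) if α ⇒* ε)).

Relevant sets:
  FIRST(D) = { ';', 'e' }

L → D D: PREDICT = { ';', 'e' }
  ';' is in predict set, so this production goes in M[L, ';']
L → D e: PREDICT = { ';', 'e' }
  ';' is in predict set, so this production goes in M[L, ';']

M[L, ';'] = L → D D, L → D e  (a multiply-defined cell — the grammar is not LL(1))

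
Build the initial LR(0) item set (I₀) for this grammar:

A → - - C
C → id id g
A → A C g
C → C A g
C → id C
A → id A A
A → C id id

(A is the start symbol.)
First, augment the grammar with A' → A
I₀ = CLOSURE({ [A' → . A] }):
  [A' → . A] has the dot before A: add [A → . - - C], [A → . A C g], [A → . id A A], [A → . C id id]
  [A → . C id id] has the dot before C: add [C → . id id g], [C → . C A g], [C → . id C]
No further items can be added.

I₀ = { [A → . - - C], [A → . A C g], [A → . C id id], [A → . id A A], [A' → . A], [C → . C A g], [C → . id C], [C → . id id g] }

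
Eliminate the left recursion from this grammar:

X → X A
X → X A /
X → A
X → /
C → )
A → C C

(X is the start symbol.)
X is directly left-recursive. The standard transformation for
  A → A α₁ | ... | A α_m | β₁ | ... | β_n
is
  A  → β₁ A' | ... | β_n A'
  A' → α₁ A' | ... | α_m A' | ε

X → A becomes X → A X'
X → / becomes X → / X'
X → X A becomes X' → A X'
X → X A / becomes X' → A / X'
Add X' → ε

Productions for other non-terminals are unchanged:
  C → )
  A → C C

Resulting grammar:
X → A X'
X → / X'
X' → A X'
X' → A / X'
X' → ε
C → )
A → C C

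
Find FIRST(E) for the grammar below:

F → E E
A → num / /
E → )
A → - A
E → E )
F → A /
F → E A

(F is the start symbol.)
{ ')' }

To compute FIRST(E), examine every production with E on the left-hand side, reading each right-hand side left to right until a non-nullable symbol is reached.

From E → ):
  - ')' is a terminal: add ')' and stop
From E → E ):
  - E is the symbol being defined: contributes nothing new
    E is not nullable, so stop

Collecting: FIRST(E) = { ')' }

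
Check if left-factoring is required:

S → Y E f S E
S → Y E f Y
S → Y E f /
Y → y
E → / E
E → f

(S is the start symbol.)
Left-factoring is needed when two productions for the same non-terminal
share a common prefix on the right-hand side.

Productions for S:
  S → Y E f S E
  S → Y E f Y
  S → Y E f /
Productions for E:
  E → / E
  E → f

Found common prefix 'Y E f' in productions for S

Answer: Yes, S has productions with common prefix 'Y E f'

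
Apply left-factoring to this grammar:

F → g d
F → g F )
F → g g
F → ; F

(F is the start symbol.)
Left-factoring transforms A → αβ₁ | αβ₂ into A → αA' and A' → β₁ | β₂
(α is the longest common prefix among the alternatives). Repeat until
no nonterminal has two alternatives with a common prefix.

Round 1: F has alternatives sharing prefix 'g'. Introduce F': F → g F'
  Add: F' → d
  Add: F' → F )
  Add: F' → g

No remaining common prefixes — done.

Resulting grammar:
F → g F'
F' → d
F' → F )
F' → g
F → ; F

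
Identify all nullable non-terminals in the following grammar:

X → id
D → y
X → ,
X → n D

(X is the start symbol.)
None

A non-terminal is nullable if it can derive ε (the empty string): either it has an ε-production, or it has a production whose right-hand side consists entirely of nullable non-terminals.

There are no ε-productions, so no non-terminal can derive ε.
No non-terminals are nullable.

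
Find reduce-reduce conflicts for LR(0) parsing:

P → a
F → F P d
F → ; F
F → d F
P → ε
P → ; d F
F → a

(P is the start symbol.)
Yes — I6: [P → .] vs [P → ; d F .]; I9: [F → d F .] vs [P → .]; I12: [F → ; F .] vs [P → .]

A reduce-reduce conflict occurs when an LR(0) state has two complete items [A → α .] and [B → β .] — both call for a reduction, and with no lookahead the parser cannot choose between them.

Augment with P' → P and build the canonical LR(0) collection (I0 = CLOSURE({[P' → . P]}), then GOTO on every symbol after a dot until no new states appear). It has 13 states:
  I0: { [P → . ; d F], [P → . a], [P → .], [P' → . P] }  — shift, reduce
  I1: { [P → ; . d F] }  — shift
  I2: { [P' → P .] }  — accept
  I3: { [P → a .] }  — reduce
  I4: { [F → . ; F], [F → . F P d], [F → . a], [F → . d F], [P → ; d . F] }  — shift
  I5: { [F → . ; F], [F → . F P d], [F → . a], [F → . d F], [F → ; . F] }  — shift
  I6: { [F → F . P d], [P → . ; d F], [P → . a], [P → .], [P → ; d F .] }  — shift, 2 reduces
  I7: { [F → a .] }  — reduce
  I8: { [F → . ; F], [F → . F P d], [F → . a], [F → . d F], [F → d . F] }  — shift
  I9: { [F → F . P d], [F → d F .], [P → . ; d F], [P → . a], [P → .] }  — shift, 2 reduces
  I10: { [F → F P . d] }  — shift
  I11: { [F → F P d .] }  — reduce
  I12: { [F → ; F .], [F → F . P d], [P → . ; d F], [P → . a], [P → .] }  — shift, 2 reduces

I6 contains complete items [P → .], [P → ; d F .] — reduce-reduce conflict.
I9 contains complete items [F → d F .], [P → .] — reduce-reduce conflict.
I12 contains complete items [F → ; F .], [P → .] — reduce-reduce conflict.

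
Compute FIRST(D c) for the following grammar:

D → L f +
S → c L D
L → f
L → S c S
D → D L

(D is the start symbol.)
FIRST sets of the non-terminals involved (from the grammar, by fixed-point iteration):
  FIRST(D) = { 'c', 'f' }

To compute FIRST(D c), process the symbols left to right:
Symbol D is a non-terminal. Add FIRST(D) \ {ε} = { 'c', 'f' }
D is not nullable (ε ∉ FIRST(D)), so stop here.
FIRST(D c) = { 'c', 'f' }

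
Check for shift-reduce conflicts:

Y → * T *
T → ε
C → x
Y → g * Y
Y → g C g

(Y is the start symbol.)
Augment with Y' → Y and build the canonical LR(0) collection (I0 = CLOSURE({[Y' → . Y]}), then GOTO on every symbol after a dot until no new states appear). It has 11 states:
  I0: { [Y → . * T *], [Y → . g * Y], [Y → . g C g], [Y' → . Y] }  — shift
  I1: { [T → .], [Y → * . T *] }  — reduce
  I2: { [Y' → Y .] }  — accept
  I3: { [C → . x], [Y → g . * Y], [Y → g . C g] }  — shift
  I4: { [Y → . * T *], [Y → . g * Y], [Y → . g C g], [Y → g * . Y] }  — shift
  I5: { [Y → g C . g] }  — shift
  I6: { [C → x .] }  — reduce
  I7: { [Y → g C g .] }  — reduce
  I8: { [Y → g * Y .] }  — reduce
  I9: { [Y → * T . *] }  — shift
  I10: { [Y → * T * .] }  — reduce

No state contains both a complete item and a shift item.

Answer: No shift-reduce conflicts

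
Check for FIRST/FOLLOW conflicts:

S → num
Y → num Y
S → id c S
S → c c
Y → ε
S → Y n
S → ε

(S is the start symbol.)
No FIRST/FOLLOW conflicts.

A FIRST/FOLLOW conflict occurs when a non-terminal N has a nullable alternative N → β (β ⇒* ε) and another alternative N → α with FIRST(α) ∩ FOLLOW(N) ≠ ∅: on such a lookahead the parser cannot decide between expanding α and letting N vanish via β.

Nullable non-terminals: S, Y.
FIRST sets used below: FIRST(Y) = { 'num', ε }

S: nullable alternative(s) S → ε; FOLLOW(S) = { $ }
  S → num: FIRST \ {ε} = { 'num' } — disjoint from FOLLOW(S)
  S → id c S: FIRST \ {ε} = { 'id' } — disjoint from FOLLOW(S)
  S → c c: FIRST \ {ε} = { 'c' } — disjoint from FOLLOW(S)
  S → Y n: FIRST \ {ε} = { 'n', 'num' } — disjoint from FOLLOW(S)
  S → ε: FIRST \ {ε} = { } — this is the only nullable alternative, skip

Y: nullable alternative(s) Y → ε; FOLLOW(Y) = { 'n' }
  Y → num Y: FIRST \ {ε} = { 'num' } — disjoint from FOLLOW(Y)
  Y → ε: FIRST \ {ε} = { } — this is the only nullable alternative, skip

No FIRST/FOLLOW conflicts found.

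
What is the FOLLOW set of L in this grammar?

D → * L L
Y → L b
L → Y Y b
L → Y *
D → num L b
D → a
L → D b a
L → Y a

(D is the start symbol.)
{ $, '*', 'a', 'b', 'num' }

In D → * L L: L is followed by L, add FIRST(L) \ {ε} = { '*', 'a', 'num' }
In D → * L L: L is at the end, add FOLLOW(D)
In Y → L b: L is followed by b, add FIRST(b) \ {ε} = { 'b' }
In D → num L b: L is followed by b, add FIRST(b) \ {ε} = { 'b' }

The FOLLOW sets referred to above (computed the same way, to a fixed point):
  FOLLOW(D) = { $, 'b' }

Taking the union: FOLLOW(L) = { $, '*', 'a', 'b', 'num' }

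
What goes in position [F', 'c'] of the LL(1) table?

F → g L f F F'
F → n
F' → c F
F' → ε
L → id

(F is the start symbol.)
To find M[F', 'c'], we find productions for F' where 'c' is in the predict set (PREDICT(N → α) = (FIRST(α) \ {ε}) ∪ (FOLLOW(N) if α ⇒* ε)).

Relevant sets:
  FOLLOW(F') = { $, 'c' }

F' → c F: PREDICT = { 'c' }
  'c' is in predict set, so this production goes in M[F', 'c']
F' → ε: PREDICT = { $, 'c' }
  'c' is in predict set, so this production goes in M[F', 'c']

M[F', 'c'] = F' → c F, F' → ε  (a multiply-defined cell — the grammar is not LL(1))

Answer: F' → c F, F' → ε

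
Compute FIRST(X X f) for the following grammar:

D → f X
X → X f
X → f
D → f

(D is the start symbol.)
{ 'f' }

FIRST sets of the non-terminals involved (from the grammar, by fixed-point iteration):
  FIRST(X) = { 'f' }

To compute FIRST(X X f), process the symbols left to right:
Symbol X is a non-terminal. Add FIRST(X) \ {ε} = { 'f' }
X is not nullable (ε ∉ FIRST(X)), so stop here.
FIRST(X X f) = { 'f' }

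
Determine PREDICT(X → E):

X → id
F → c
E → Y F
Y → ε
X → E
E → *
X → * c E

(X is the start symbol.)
{ '*', 'c' }

PREDICT(X → E) = (FIRST(RHS) \ {ε}) ∪ (FOLLOW(X) if ε ∈ FIRST(RHS), i.e. RHS ⇒* ε)
FIRST(E) = { '*', 'c' }
FIRST(E) = { '*', 'c' }
ε ∉ FIRST(E), so FOLLOW(X) is not added.
PREDICT(X → E) = { '*', 'c' }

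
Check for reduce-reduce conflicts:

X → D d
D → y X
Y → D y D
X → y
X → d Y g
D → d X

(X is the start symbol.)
No reduce-reduce conflicts

Augment with X' → X and build the canonical LR(0) collection (I0 = CLOSURE({[X' → . X]}), then GOTO on every symbol after a dot until no new states appear). It has 15 states:
  I0: { [D → . d X], [D → . y X], [X → . D d], [X → . d Y g], [X → . y], [X' → . X] }  — shift
  I1: { [X → D . d] }  — shift
  I2: { [X' → X .] }  — accept
  I3: { [D → . d X], [D → . y X], [D → d . X], [X → . D d], [X → . d Y g], [X → . y], [X → d . Y g], [Y → . D y D] }  — shift
  I4: { [D → . d X], [D → . y X], [D → y . X], [X → . D d], [X → . d Y g], [X → . y], [X → y .] }  — shift, reduce
  I5: { [D → y X .] }  — reduce
  I6: { [X → D . d], [Y → D . y D] }  — shift
  I7: { [D → d X .] }  — reduce
  I8: { [X → d Y . g] }  — shift
  I9: { [X → d Y g .] }  — reduce
  I10: { [X → D d .] }  — reduce
  I11: { [D → . d X], [D → . y X], [Y → D y . D] }  — shift
  I12: { [Y → D y D .] }  — reduce
  I13: { [D → . d X], [D → . y X], [D → d . X], [X → . D d], [X → . d Y g], [X → . y] }  — shift
  I14: { [D → . d X], [D → . y X], [D → y . X], [X → . D d], [X → . d Y g], [X → . y] }  — shift

No state contains more than one complete item.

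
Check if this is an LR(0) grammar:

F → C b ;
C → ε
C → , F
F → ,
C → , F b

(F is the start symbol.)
No. Shift-reduce conflict between [C → .] and [C → . , F]

A grammar is LR(0) if no state in the canonical LR(0) collection has:
  - both a shift item (dot before a terminal) and a complete item (shift-reduce conflict), or
  - two or more complete items (reduce-reduce conflict; the accept item [F' → F .] counts as a complete item here).

Augment with F' → F and build the canonical LR(0) collection (I0 = CLOSURE({[F' → . F]}), then GOTO on every symbol after a dot until no new states appear). It has 8 states:
  I0: { [C → . , F b], [C → . , F], [C → .], [F → . ,], [F → . C b ;], [F' → . F] }  — shift, reduce
  I1: { [C → , . F b], [C → , . F], [C → . , F b], [C → . , F], [C → .], [F → , .], [F → . ,], [F → . C b ;] }  — shift, 2 reduces
  I2: { [F → C . b ;] }  — shift
  I3: { [F' → F .] }  — accept
  I4: { [F → C b . ;] }  — shift
  I5: { [F → C b ; .] }  — reduce
  I6: { [C → , F . b], [C → , F .] }  — shift, reduce
  I7: { [C → , F b .] }  — reduce

Conflict in state I0:
  Shift-reduce conflict between [C → .] and [C → . , F]
So the grammar is NOT LR(0).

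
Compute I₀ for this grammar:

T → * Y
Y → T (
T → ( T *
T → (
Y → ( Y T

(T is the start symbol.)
{ [T → . ( T *], [T → . (], [T → . * Y], [T' → . T] }

First, augment the grammar with T' → T
I₀ = CLOSURE({ [T' → . T] }):
  [T' → . T] has the dot before T: add [T → . * Y], [T → . ( T *], [T → . (]
No further items can be added.

I₀ = { [T → . ( T *], [T → . (], [T → . * Y], [T' → . T] }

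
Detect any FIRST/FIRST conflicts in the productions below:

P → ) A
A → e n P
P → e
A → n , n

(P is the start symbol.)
No FIRST/FIRST conflicts.

Productions for P:
  P → ) A: FIRST = { ')' }
  P → e: FIRST = { 'e' }
Productions for A:
  A → e n P: FIRST = { 'e' }
  A → n , n: FIRST = { 'n' }

All alternatives of each non-terminal have pairwise disjoint FIRST sets.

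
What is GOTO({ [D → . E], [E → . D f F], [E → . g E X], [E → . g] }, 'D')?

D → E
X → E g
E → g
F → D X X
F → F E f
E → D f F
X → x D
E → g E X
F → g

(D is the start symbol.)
{ [E → D . f F] }

GOTO(I, 'D') = CLOSURE({ [A → αX.β] : [A → α.Xβ] ∈ I, X = 'D' })

Items with dot before 'D', with the dot advanced:
  [E → . D f F] → [E → D . f F]
Closure adds nothing (no advanced item has the dot before a non-terminal).

GOTO = { [E → D . f F] }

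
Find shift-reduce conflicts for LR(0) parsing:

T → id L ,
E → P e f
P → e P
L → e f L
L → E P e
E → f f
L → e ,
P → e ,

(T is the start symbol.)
No shift-reduce conflicts

A shift-reduce conflict occurs when an LR(0) state has both:
  - a complete (reduce) item [A → α .] (dot at the end), and
  - a shift item [B → β . c γ] (dot before a terminal).

Augment with T' → T and build the canonical LR(0) collection (I0 = CLOSURE({[T' → . T]}), then GOTO on every symbol after a dot until no new states appear). It has 20 states:
  I0: { [T → . id L ,], [T' → . T] }  — shift
  I1: { [T' → T .] }  — accept
  I2: { [E → . P e f], [E → . f f], [L → . E P e], [L → . e ,], [L → . e f L], [P → . e ,], [P → . e P], [T → id . L ,] }  — shift
  I3: { [L → E . P e], [P → . e ,], [P → . e P] }  — shift
  I4: { [T → id L . ,] }  — shift
  I5: { [E → P . e f] }  — shift
  I6: { [L → e . ,], [L → e . f L], [P → . e ,], [P → . e P], [P → e . ,], [P → e . P] }  — shift
  I7: { [E → f . f] }  — shift
  I8: { [E → f f .] }  — reduce
  I9: { [L → e , .], [P → e , .] }  — 2 reduces
  I10: { [P → e P .] }  — reduce
  I11: { [P → . e ,], [P → . e P], [P → e . ,], [P → e . P] }  — shift
  I12: { [E → . P e f], [E → . f f], [L → . E P e], [L → . e ,], [L → . e f L], [L → e f . L], [P → . e ,], [P → . e P] }  — shift
  I13: { [L → e f L .] }  — reduce
  I14: { [P → e , .] }  — reduce
  I15: { [E → P e . f] }  — shift
  I16: { [E → P e f .] }  — reduce
  I17: { [T → id L , .] }  — reduce
  I18: { [L → E P . e] }  — shift
  I19: { [L → E P e .] }  — reduce

No state contains both a complete item and a shift item.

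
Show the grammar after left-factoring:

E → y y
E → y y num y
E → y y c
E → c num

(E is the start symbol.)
Left-factoring transforms A → αβ₁ | αβ₂ into A → αA' and A' → β₁ | β₂
(α is the longest common prefix among the alternatives). Repeat until
no nonterminal has two alternatives with a common prefix.

Round 1: E has alternatives sharing prefix 'y y'. Introduce E': E → y y E'
  Add: E' → ε
  Add: E' → num y
  Add: E' → c

No remaining common prefixes — done.

Resulting grammar:
E → y y E'
E' → ε
E' → num y
E' → c
E → c num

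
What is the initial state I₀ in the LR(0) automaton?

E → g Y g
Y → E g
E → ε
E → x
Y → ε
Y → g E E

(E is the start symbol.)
{ [E → . g Y g], [E → . x], [E → .], [E' → . E] }

First, augment the grammar with E' → E
I₀ = CLOSURE({ [E' → . E] }):
  [E' → . E] has the dot before E: add [E → . g Y g], [E → .], [E → . x]
No further items can be added.

I₀ = { [E → . g Y g], [E → . x], [E → .], [E' → . E] }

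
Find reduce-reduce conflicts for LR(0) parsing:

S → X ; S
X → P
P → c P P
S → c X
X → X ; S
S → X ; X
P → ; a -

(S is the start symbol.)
A reduce-reduce conflict occurs when an LR(0) state has two complete items [A → α .] and [B → β .] — both call for a reduction, and with no lookahead the parser cannot choose between them.

Augment with S' → S and build the canonical LR(0) collection (I0 = CLOSURE({[S' → . S]}), then GOTO on every symbol after a dot until no new states appear). It has 18 states:
  I0: { [P → . ; a -], [P → . c P P], [S → . X ; S], [S → . X ; X], [S → . c X], [S' → . S], [X → . P], [X → . X ; S] }  — shift
  I1: { [P → ; . a -] }  — shift
  I2: { [X → P .] }  — reduce
  I3: { [S' → S .] }  — accept
  I4: { [S → X . ; S], [S → X . ; X], [X → X . ; S] }  — shift
  I5: { [P → . ; a -], [P → . c P P], [P → c . P P], [S → c . X], [X → . P], [X → . X ; S] }  — shift
  I6: { [P → . ; a -], [P → . c P P], [P → c P . P], [X → P .] }  — shift, reduce
  I7: { [S → c X .], [X → X . ; S] }  — shift, reduce
  I8: { [P → . ; a -], [P → . c P P], [P → c . P P] }  — shift
  I9: { [P → . ; a -], [P → . c P P], [P → c P . P] }  — shift
  I10: { [P → c P P .] }  — reduce
  I11: { [P → . ; a -], [P → . c P P], [S → . X ; S], [S → . X ; X], [S → . c X], [X → . P], [X → . X ; S], [X → X ; . S] }  — shift
  I12: { [X → X ; S .] }  — reduce
  I13: { [P → . ; a -], [P → . c P P], [S → . X ; S], [S → . X ; X], [S → . c X], [S → X ; . S], [S → X ; . X], [X → . P], [X → . X ; S], [X → X ; . S] }  — shift
  I14: { [S → X ; S .], [X → X ; S .] }  — 2 reduces
  I15: { [S → X . ; S], [S → X . ; X], [S → X ; X .], [X → X . ; S] }  — shift, reduce
  I16: { [P → ; a . -] }  — shift
  I17: { [P → ; a - .] }  — reduce

I14 contains complete items [S → X ; S .], [X → X ; S .] — reduce-reduce conflict.

Answer: Yes — I14: [S → X ; S .] vs [X → X ; S .]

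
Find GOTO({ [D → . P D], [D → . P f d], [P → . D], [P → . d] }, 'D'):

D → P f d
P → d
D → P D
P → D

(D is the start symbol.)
GOTO(I, 'D') = CLOSURE({ [A → αX.β] : [A → α.Xβ] ∈ I, X = 'D' })

Items with dot before 'D', with the dot advanced:
  [P → . D] → [P → D .]
Closure adds nothing (no advanced item has the dot before a non-terminal).

GOTO = { [P → D .] }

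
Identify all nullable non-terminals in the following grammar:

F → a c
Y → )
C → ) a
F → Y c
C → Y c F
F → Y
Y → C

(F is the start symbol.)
A non-terminal is nullable if it can derive ε (the empty string): either it has an ε-production, or it has a production whose right-hand side consists entirely of nullable non-terminals.

There are no ε-productions, so no non-terminal can derive ε.
No non-terminals are nullable.

Answer: None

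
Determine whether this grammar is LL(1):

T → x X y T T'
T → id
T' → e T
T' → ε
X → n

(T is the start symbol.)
A grammar is LL(1) if for each non-terminal N with multiple productions, the predict sets of those productions are pairwise disjoint, where PREDICT(N → α) = (FIRST(α) \ {ε}) ∪ (FOLLOW(N) if α ⇒* ε).

Relevant sets:
  FOLLOW(T') = { $, 'e' }

For T:
  PREDICT(T → x X y T T') = { 'x' }
  PREDICT(T → id) = { 'id' }
For T':
  PREDICT(T' → e T) = { 'e' }
  PREDICT(T' → ε) = { $, 'e' }
X has a single production, so nothing to check there.

Conflict found: Predict set conflict for T': { 'e' }
The grammar is NOT LL(1).

Answer: No. Predict set conflict for T': { 'e' }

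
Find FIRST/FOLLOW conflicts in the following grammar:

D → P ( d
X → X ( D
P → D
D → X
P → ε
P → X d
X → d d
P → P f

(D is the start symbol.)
Yes. P → D with FOLLOW(P) on { '(', 'f' }; P → P f with FOLLOW(P) on { '(', 'f' }

A FIRST/FOLLOW conflict occurs when a non-terminal N has a nullable alternative N → β (β ⇒* ε) and another alternative N → α with FIRST(α) ∩ FOLLOW(N) ≠ ∅: on such a lookahead the parser cannot decide between expanding α and letting N vanish via β.

Nullable non-terminals: P.
FIRST sets used below: FIRST(D) = { '(', 'd', 'f' }, FIRST(X) = { 'd' }, FIRST(P) = { '(', 'd', 'f', ε }

P: nullable alternative(s) P → ε; FOLLOW(P) = { '(', 'f' }
  P → D: FIRST \ {ε} = { '(', 'd', 'f' } — overlaps FOLLOW(P) on { '(', 'f' }: CONFLICT
  P → ε: FIRST \ {ε} = { } — this is the only nullable alternative, skip
  P → X d: FIRST \ {ε} = { 'd' } — disjoint from FOLLOW(P)
  P → P f: FIRST \ {ε} = { '(', 'd', 'f' } — overlaps FOLLOW(P) on { '(', 'f' }: CONFLICT

D, X have no nullable alternative, so no FIRST/FOLLOW check is needed there.

So the grammar has 2 FIRST/FOLLOW conflicts (marked CONFLICT above).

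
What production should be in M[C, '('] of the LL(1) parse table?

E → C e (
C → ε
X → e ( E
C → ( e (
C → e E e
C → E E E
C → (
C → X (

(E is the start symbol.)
C → ( e (, C → E E E, C → (

To find M[C, '('], we find productions for C where '(' is in the predict set (PREDICT(N → α) = (FIRST(α) \ {ε}) ∪ (FOLLOW(N) if α ⇒* ε)).

Relevant sets:
  FIRST(E) = { '(', 'e' }
  FIRST(X) = { 'e' }
  FOLLOW(C) = { 'e' }

C → ε: PREDICT = { 'e' }
C → ( e (: PREDICT = { '(' }
  '(' is in predict set, so this production goes in M[C, '(']
C → e E e: PREDICT = { 'e' }
C → E E E: PREDICT = { '(', 'e' }
  '(' is in predict set, so this production goes in M[C, '(']
C → (: PREDICT = { '(' }
  '(' is in predict set, so this production goes in M[C, '(']
C → X (: PREDICT = { 'e' }

M[C, '('] = C → ( e (, C → E E E, C → (  (a multiply-defined cell — the grammar is not LL(1))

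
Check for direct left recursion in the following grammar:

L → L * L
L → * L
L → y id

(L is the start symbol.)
Yes, L is left-recursive

L → L * L: LEFT RECURSIVE (starts with L)
L → * L: starts with '*'
L → y id: starts with y

The grammar has direct left recursion on: L.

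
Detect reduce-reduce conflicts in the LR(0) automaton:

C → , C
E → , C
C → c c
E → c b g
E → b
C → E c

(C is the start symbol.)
Yes — I10: [C → , C .] vs [E → , C .]

A reduce-reduce conflict occurs when an LR(0) state has two complete items [A → α .] and [B → β .] — both call for a reduction, and with no lookahead the parser cannot choose between them.

Augment with C' → C and build the canonical LR(0) collection (I0 = CLOSURE({[C' → . C]}), then GOTO on every symbol after a dot until no new states appear). It has 11 states:
  I0: { [C → . , C], [C → . E c], [C → . c c], [C' → . C], [E → . , C], [E → . b], [E → . c b g] }  — shift
  I1: { [C → , . C], [C → . , C], [C → . E c], [C → . c c], [E → , . C], [E → . , C], [E → . b], [E → . c b g] }  — shift
  I2: { [C' → C .] }  — accept
  I3: { [C → E . c] }  — shift
  I4: { [E → b .] }  — reduce
  I5: { [C → c . c], [E → c . b g] }  — shift
  I6: { [E → c b . g] }  — shift
  I7: { [C → c c .] }  — reduce
  I8: { [E → c b g .] }  — reduce
  I9: { [C → E c .] }  — reduce
  I10: { [C → , C .], [E → , C .] }  — 2 reduces

I10 contains complete items [C → , C .], [E → , C .] — reduce-reduce conflict.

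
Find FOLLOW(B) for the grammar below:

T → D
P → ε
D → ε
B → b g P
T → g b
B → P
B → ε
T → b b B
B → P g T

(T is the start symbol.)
{ $ }

To compute FOLLOW(B), find every occurrence of B on a right-hand side N → α B β: add FIRST(β) \ {ε}, and if β is empty or nullable also add FOLLOW(N). Iterate to a fixed point.

In T → b b B: B is at the end, add FOLLOW(T)

The FOLLOW sets referred to above (computed the same way, to a fixed point):
  FOLLOW(T) = { $ }

Taking the union: FOLLOW(B) = { $ }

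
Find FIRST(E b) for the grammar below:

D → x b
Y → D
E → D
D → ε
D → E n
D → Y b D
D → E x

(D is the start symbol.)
{ 'b', 'n', 'x' }

FIRST sets of the non-terminals involved (from the grammar, by fixed-point iteration):
  FIRST(E) = { 'b', 'n', 'x', ε }

To compute FIRST(E b), process the symbols left to right:
Symbol E is a non-terminal. Add FIRST(E) \ {ε} = { 'b', 'n', 'x' }
E is nullable (ε ∈ FIRST(E)), continue to the next symbol.
Symbol b is a terminal. Add 'b' and stop.
FIRST(E b) = { 'b', 'n', 'x' }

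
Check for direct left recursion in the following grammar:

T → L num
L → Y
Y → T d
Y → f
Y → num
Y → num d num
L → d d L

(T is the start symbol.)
Direct left recursion occurs when N → N α for some non-terminal N (the right-hand side begins with the left-hand side itself).

T → L num: starts with L
L → Y: starts with Y
Y → T d: starts with T
Y → f: starts with f
Y → num: starts with num
Y → num d num: starts with num
L → d d L: starts with d

No direct left recursion found.

Answer: No direct left recursion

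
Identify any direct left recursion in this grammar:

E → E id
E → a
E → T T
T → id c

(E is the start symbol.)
Yes, E is left-recursive

Direct left recursion occurs when N → N α for some non-terminal N (the right-hand side begins with the left-hand side itself).

E → E id: LEFT RECURSIVE (starts with E)
E → a: starts with a
E → T T: starts with T
T → id c: starts with id

The grammar has direct left recursion on: E.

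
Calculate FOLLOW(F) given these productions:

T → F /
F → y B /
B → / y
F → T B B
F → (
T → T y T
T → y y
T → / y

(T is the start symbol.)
{ '/' }

To compute FOLLOW(F), find every occurrence of F on a right-hand side N → α F β: add FIRST(β) \ {ε}, and if β is empty or nullable also add FOLLOW(N). Iterate to a fixed point.

In T → F /: F is followed by '/', add FIRST('/') \ {ε} = { '/' }

Taking the union: FOLLOW(F) = { '/' }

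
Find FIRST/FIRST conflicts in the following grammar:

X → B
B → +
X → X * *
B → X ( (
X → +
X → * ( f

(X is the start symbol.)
A FIRST/FIRST conflict occurs when two productions N → α and N → β for the same non-terminal have FIRST(α) ∩ FIRST(β) ≠ ∅ (with ε ∈ FIRST of a nullable right-hand side, so two nullable alternatives also conflict).

FIRST sets of the non-terminals at (or reachable through a nullable prefix from) the front of some alternative:
  FIRST(B) = { '*', '+' }
  FIRST(X) = { '*', '+' }

Productions for X:
  X → B: FIRST = { '*', '+' }
  X → X * *: FIRST = { '*', '+' }
  X → +: FIRST = { '+' }
  X → * ( f: FIRST = { '*' }
Productions for B:
  B → +: FIRST = { '+' }
  B → X ( (: FIRST = { '*', '+' }

Conflict for X: X → B and X → X * *
  Overlap: { '*', '+' }
Conflict for X: X → B and X → +
  Overlap: { '+' }
Conflict for X: X → B and X → * ( f
  Overlap: { '*' }
Conflict for X: X → X * * and X → +
  Overlap: { '+' }
Conflict for X: X → X * * and X → * ( f
  Overlap: { '*' }
Conflict for B: B → + and B → X ( (
  Overlap: { '+' }

Answer: Yes. X → B / X → X '*' '*' on { '*', '+' }; X → B / X → '+' on { '+' }; X → B / X → '*' '(' f on { '*' }; X → X '*' '*' / X → '+' on { '+' }; X → X '*' '*' / X → '*' '(' f on { '*' }; B → '+' / B → X '(' '(' on { '+' }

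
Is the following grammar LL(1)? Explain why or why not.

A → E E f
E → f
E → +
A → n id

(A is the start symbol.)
A grammar is LL(1) if for each non-terminal N with multiple productions, the predict sets of those productions are pairwise disjoint, where PREDICT(N → α) = (FIRST(α) \ {ε}) ∪ (FOLLOW(N) if α ⇒* ε).

Relevant sets:
  FIRST(E) = { '+', 'f' }

For A:
  PREDICT(A → E E f) = { '+', 'f' }
  PREDICT(A → n id) = { 'n' }
For E:
  PREDICT(E → f) = { 'f' }
  PREDICT(E → '+') = { '+' }

All predict sets are disjoint. The grammar IS LL(1).

Answer: Yes, the grammar is LL(1).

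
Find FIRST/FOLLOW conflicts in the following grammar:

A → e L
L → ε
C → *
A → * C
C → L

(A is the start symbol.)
A FIRST/FOLLOW conflict occurs when a non-terminal N has a nullable alternative N → β (β ⇒* ε) and another alternative N → α with FIRST(α) ∩ FOLLOW(N) ≠ ∅: on such a lookahead the parser cannot decide between expanding α and letting N vanish via β.

Nullable non-terminals: C, L.
FIRST sets used below: FIRST(L) = { ε }

C: nullable alternative(s) C → L; FOLLOW(C) = { $ }
  C → *: FIRST \ {ε} = { '*' } — disjoint from FOLLOW(C)
  C → L: FIRST \ {ε} = { } — this is the only nullable alternative, skip
L has a nullable alternative but only one production, so nothing to check.

A has no nullable alternative, so no FIRST/FOLLOW check is needed there.

No FIRST/FOLLOW conflicts found.

Answer: No FIRST/FOLLOW conflicts.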